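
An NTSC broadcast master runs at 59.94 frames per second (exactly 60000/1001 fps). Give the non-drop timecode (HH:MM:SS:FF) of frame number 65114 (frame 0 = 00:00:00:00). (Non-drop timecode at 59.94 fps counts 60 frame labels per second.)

65114 ÷ 60 = 1085 full seconds, remainder 14 frames.
1085 s = 0 h 18 min 5 s.
Timecode: 00:18:05:14.

00:18:05:14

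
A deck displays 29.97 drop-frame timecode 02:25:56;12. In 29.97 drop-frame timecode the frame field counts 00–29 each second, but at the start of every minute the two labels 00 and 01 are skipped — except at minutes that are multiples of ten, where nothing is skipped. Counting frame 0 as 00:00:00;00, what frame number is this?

Complete 10-minute blocks: 14, each 17982 frames → 251748.
Remaining 5 whole minutes in the current block: 1800 + 4 × 1798 = 8992 frames.
Within the current minute: 56 × 30 + 12 − 2 = 1690 (labels ;00/;01 skipped at this minute). Total = 251748 + 8992 + 1690 = 262430.

262430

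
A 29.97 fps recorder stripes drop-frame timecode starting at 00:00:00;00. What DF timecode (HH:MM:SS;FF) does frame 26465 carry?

00:14:43;01

Each 10-minute DF block holds 10 × 60 × 30 − 9 × 2 = 17982 frames. 26465 ÷ 17982 → 1 full block, remainder 8483.
Within the partial block the first minute is 1800 frames and each further minute 1798, so 4 further minute boundaries passed. Total skipped labels = 18 × 1 + 2 × 4 = 26.
Non-drop label index = 26465 + 26 = 26491; at 30 labels/s that is 00:14:43:01, i.e. DF 00:14:43;01.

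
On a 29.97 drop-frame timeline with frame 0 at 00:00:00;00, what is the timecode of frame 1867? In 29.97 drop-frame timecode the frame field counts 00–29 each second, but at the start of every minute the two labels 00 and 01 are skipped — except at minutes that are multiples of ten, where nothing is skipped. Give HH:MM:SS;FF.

00:01:02;09

Each 10-minute DF block holds 10 × 60 × 30 − 9 × 2 = 17982 frames. 1867 ÷ 17982 → 0 full blocks, remainder 1867.
Within the partial block the first minute is 1800 frames and each further minute 1798, so 1 further minute boundary passed. Total skipped labels = 18 × 0 + 2 × 1 = 2.
Non-drop label index = 1867 + 2 = 1869; at 30 labels/s that is 00:01:02:09, i.e. DF 00:01:02;09.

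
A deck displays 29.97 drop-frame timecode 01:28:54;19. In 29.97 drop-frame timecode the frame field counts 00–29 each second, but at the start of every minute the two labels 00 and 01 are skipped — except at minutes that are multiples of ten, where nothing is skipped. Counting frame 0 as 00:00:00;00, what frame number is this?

159879

As if non-drop at 30 labels/s: (1 × 3600 + 28 × 60 + 54) × 30 + 19 = 160039.
Minute boundaries passed: 88; those not divisible by 10: 88 − 8 = 80; dropped labels = 2 × 80 = 160.
Actual frame index = 160039 − 160 = 159879.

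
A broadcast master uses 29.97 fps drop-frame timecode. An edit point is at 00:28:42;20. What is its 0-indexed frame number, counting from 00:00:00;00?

51628

As if non-drop at 30 labels/s: (0 × 3600 + 28 × 60 + 42) × 30 + 20 = 51680.
Minute boundaries passed: 28; those not divisible by 10: 28 − 2 = 26; dropped labels = 2 × 26 = 52.
Actual frame index = 51680 − 52 = 51628.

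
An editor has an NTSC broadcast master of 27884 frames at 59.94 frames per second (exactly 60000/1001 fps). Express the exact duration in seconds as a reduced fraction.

Running time = 27884 ÷ (60000/1001) = 27884 × 1001/60000 = 6977971/15000 s.

6977971/15000 seconds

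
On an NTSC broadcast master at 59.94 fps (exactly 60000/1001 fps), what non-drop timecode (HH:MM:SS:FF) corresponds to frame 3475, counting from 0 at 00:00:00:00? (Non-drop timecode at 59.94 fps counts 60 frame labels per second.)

3475 ÷ 60 = 57 full seconds, remainder 55 frames.
57 s = 0 h 0 min 57 s.
Timecode: 00:00:57:55.

00:00:57:55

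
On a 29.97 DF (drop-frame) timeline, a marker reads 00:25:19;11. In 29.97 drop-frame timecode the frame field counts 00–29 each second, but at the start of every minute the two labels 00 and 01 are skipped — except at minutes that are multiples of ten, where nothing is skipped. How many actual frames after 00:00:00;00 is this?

45535

As if non-drop at 30 labels/s: (0 × 3600 + 25 × 60 + 19) × 30 + 11 = 45581.
Minute boundaries passed: 25; those not divisible by 10: 25 − 2 = 23; dropped labels = 2 × 23 = 46.
Actual frame index = 45581 − 46 = 45535.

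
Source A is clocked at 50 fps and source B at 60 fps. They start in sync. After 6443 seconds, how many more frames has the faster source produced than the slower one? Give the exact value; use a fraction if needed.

A emits 50 × 6443 = 322150 frames; B emits 60 × 6443 = 386580.
Difference = 64430 frames; B is ahead of A.

64430 frames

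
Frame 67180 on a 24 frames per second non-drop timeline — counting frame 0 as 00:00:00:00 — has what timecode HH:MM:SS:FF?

00:46:39:04

67180 ÷ 24 = 2799 full seconds, remainder 4 frames.
2799 s = 0 h 46 min 39 s.
Timecode: 00:46:39:04.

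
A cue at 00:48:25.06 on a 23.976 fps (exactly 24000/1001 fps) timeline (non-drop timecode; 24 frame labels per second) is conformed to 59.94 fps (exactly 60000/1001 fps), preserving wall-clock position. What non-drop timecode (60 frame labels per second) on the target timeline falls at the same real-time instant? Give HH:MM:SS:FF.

Source frame index: (0×3600 + 48×60 + 25) × 24 + 6 = 69726.
Real time: 69726 / (24000/1001) = 11632621/4000 s.
Target frame: (11632621/4000) × (60000/1001) = 174315.
At 60 labels/s: frame 174315 → 00:48:25:15.

00:48:25:15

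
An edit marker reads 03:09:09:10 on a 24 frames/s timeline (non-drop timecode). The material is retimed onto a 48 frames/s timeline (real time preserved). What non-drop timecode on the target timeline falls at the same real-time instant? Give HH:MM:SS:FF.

03:09:09:20

Source frame index: (3×3600 + 9×60 + 9) × 24 + 10 = 272386.
Real time: 272386 / (24) = 136193/12 s.
Target frame: (136193/12) × (48) = 544772.
At 48 labels/s: frame 544772 → 03:09:09:20.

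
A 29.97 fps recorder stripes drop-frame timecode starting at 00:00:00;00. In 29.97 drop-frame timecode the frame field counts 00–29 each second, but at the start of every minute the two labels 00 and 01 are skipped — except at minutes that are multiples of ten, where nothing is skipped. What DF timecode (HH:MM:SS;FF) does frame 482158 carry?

04:28:08;02

Ten DF minutes hold 17982 frames, so frame 482158 lies in block 26 (frames 467532–485513) with 14626 frames into that block.
The block's first minute is 1800 frames and the rest 1798 each; 14626 frames reaches minute 8, so 26 × 18 + 8 × 2 = 484 labels have been skipped so far.
Adding those back, label number 482158 + 484 = 482642 at 30 labels/s is 16088 s + 2 f = 4 h 28 min 8 s frame 2, i.e. 04:28:08;02.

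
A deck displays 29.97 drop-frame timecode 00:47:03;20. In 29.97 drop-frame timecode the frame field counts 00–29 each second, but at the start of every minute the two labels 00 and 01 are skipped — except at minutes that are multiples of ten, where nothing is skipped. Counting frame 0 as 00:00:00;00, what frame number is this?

Complete 10-minute blocks: 4, each 17982 frames → 71928.
Remaining 7 whole minutes in the current block: 1800 + 6 × 1798 = 12588 frames.
Within the current minute: 3 × 30 + 20 − 2 = 108 (labels ;00/;01 skipped at this minute). Total = 71928 + 12588 + 108 = 84624.

84624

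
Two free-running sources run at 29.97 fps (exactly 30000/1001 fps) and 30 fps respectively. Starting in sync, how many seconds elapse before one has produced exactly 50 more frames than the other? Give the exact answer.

5005/3 seconds

The gap grows by |30 − 30000/1001| = 30/1001 frames per second.
Time for a 50-frame gap: 50 ÷ (30/1001) = 5005/3 s.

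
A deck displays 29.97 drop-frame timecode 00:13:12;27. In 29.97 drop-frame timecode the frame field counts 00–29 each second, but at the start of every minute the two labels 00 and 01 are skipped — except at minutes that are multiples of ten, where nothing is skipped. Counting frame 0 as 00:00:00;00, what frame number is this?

As if non-drop at 30 labels/s: (0 × 3600 + 13 × 60 + 12) × 30 + 27 = 23787.
Minute boundaries passed: 13; those not divisible by 10: 13 − 1 = 12; dropped labels = 2 × 12 = 24.
Actual frame index = 23787 − 24 = 23763.

23763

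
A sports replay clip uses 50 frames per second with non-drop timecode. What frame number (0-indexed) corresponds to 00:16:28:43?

Total seconds to the label: (0 × 3600 + 16 × 60 + 28) = 988.
Frame index = 988 × 50 + 43 = 49443.

frame 49443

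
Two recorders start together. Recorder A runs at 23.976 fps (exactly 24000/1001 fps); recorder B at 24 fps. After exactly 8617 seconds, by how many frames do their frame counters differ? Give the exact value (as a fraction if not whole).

A emits 24000/1001 × 8617 = 29544000/143 frames; B emits 24 × 8617 = 206808.
Difference = 29544/143 frames (≈ 206.6014); B is ahead of A.

29544/143 frames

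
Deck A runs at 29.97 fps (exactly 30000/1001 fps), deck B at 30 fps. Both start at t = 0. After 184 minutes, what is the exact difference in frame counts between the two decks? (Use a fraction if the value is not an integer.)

184 min = 11040 s.
A emits 30000/1001 × 11040 = 331200000/1001 frames; B emits 30 × 11040 = 331200.
Difference = 331200/1001 frames (≈ 330.8691); B is ahead of A.

331200/1001 frames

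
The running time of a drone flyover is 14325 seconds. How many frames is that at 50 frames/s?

716250 frames

Frames = 14325 × 50 = 716250.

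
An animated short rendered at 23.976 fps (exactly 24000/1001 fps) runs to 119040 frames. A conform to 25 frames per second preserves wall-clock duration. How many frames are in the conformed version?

Target frames = source frames × (target rate / source rate) = 119040 × (25)/(24000/1001) = 119040 × 1001/960 = 124124.

124124 frames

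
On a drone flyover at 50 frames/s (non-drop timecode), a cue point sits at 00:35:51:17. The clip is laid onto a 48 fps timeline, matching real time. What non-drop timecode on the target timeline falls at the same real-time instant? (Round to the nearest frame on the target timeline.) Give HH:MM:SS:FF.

Source frame index: (0×3600 + 35×60 + 51) × 50 + 17 = 107567.
Real time: 107567 / (50) = 107567/50 s.
Target frame: (107567/50) × (48) = 2581608/25 ≈ 103264.320 → 103264.
At 48 labels/s: frame 103264 → 00:35:51:16.

00:35:51:16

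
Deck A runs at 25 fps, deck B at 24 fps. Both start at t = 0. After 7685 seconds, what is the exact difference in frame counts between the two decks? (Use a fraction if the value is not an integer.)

7685 frames

A emits 25 × 7685 = 192125 frames; B emits 24 × 7685 = 184440.
Difference = 7685 frames; B is behind A.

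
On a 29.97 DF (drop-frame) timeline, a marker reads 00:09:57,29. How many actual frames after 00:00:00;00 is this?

17921

Complete 10-minute blocks: 0, each 17982 frames → 0.
Remaining 9 whole minutes in the current block: 1800 + 8 × 1798 = 16184 frames.
Within the current minute: 57 × 30 + 29 − 2 = 1737 (labels ;00/;01 skipped at this minute). Total = 0 + 16184 + 1737 = 17921.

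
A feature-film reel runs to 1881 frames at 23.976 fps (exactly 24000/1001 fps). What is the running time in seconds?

Running time = 1881 / (24000/1001) = 78.453375 s.

78.453375 seconds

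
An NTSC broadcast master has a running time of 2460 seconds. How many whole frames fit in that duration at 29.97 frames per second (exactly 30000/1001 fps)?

Frames = 2460 × 30000/1001 = 73800000/1001 ≈ 73726.2737.
Complete frames: 73726.

73726 frames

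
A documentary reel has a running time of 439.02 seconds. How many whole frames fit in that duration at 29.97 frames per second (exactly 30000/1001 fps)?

Frames = 439.02 × 30000/1001 = 13170600/1001 ≈ 13157.4426.
Complete frames: 13157.

13157 frames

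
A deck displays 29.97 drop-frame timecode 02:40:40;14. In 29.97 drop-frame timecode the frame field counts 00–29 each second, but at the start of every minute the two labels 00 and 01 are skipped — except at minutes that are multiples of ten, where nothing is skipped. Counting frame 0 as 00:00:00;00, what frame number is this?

288926

Complete 10-minute blocks: 16, each 17982 frames → 287712.
Remaining 0 whole minutes in the current block: 0 frames.
Within the current minute: 40 × 30 + 14 = 1214. Total = 287712 + 0 + 1214 = 288926.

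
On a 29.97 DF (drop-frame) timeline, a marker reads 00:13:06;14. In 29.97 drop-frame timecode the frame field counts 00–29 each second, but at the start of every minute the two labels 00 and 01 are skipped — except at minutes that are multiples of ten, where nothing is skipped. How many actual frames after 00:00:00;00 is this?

As if non-drop at 30 labels/s: (0 × 3600 + 13 × 60 + 6) × 30 + 14 = 23594.
Minute boundaries passed: 13; those not divisible by 10: 13 − 1 = 12; dropped labels = 2 × 12 = 24.
Actual frame index = 23594 − 24 = 23570.

23570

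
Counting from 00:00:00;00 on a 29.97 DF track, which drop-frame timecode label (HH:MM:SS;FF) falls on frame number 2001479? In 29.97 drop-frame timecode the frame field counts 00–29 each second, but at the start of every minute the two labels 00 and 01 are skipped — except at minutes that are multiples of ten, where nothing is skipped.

18:33:02;23

Ten DF minutes hold 17982 frames, so frame 2001479 lies in block 111 (frames 1996002–2013983) with 5477 frames into that block.
The block's first minute is 1800 frames and the rest 1798 each; 5477 frames reaches minute 3, so 111 × 18 + 3 × 2 = 2004 labels have been skipped so far.
Adding those back, label number 2001479 + 2004 = 2003483 at 30 labels/s is 66782 s + 23 f = 18 h 33 min 2 s frame 23, i.e. 18:33:02;23.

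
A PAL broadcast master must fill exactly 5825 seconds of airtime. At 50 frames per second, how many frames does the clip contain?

Frames = 5825 × 50 = 291250.

291250 frames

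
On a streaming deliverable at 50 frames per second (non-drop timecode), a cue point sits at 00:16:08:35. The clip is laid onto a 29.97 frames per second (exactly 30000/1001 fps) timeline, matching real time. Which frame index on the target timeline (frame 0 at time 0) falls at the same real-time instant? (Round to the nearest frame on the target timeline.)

Source frame index: (0×3600 + 16×60 + 8) × 50 + 35 = 48435.
Real time: 48435 / (50) = 9687/10 s.
Target frame: (9687/10) × (30000/1001) = 29061000/1001 ≈ 29031.968 → 29032.

frame 29032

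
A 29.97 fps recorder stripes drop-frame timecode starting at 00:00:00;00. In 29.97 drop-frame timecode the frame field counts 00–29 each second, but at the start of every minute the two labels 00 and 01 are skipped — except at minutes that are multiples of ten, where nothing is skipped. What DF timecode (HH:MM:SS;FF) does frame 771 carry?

00:00:25;21

Ten DF minutes hold 17982 frames, so frame 771 lies in block 0 (frames 0–17981) with 771 frames into that block.
The block's first minute is 1800 frames and the rest 1798 each; 771 frames reaches minute 0, so 0 × 18 + 0 × 2 = 0 labels have been skipped so far.
Adding those back, label number 771 + 0 = 771 at 30 labels/s is 25 s + 21 f = 0 h 0 min 25 s frame 21, i.e. 00:00:25;21.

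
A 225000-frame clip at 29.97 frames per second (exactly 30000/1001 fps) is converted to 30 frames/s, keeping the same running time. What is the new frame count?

Target frames = source frames × (target rate / source rate) = 225000 × (30)/(30000/1001) = 225000 × 1001/1000 = 225225.

225225 frames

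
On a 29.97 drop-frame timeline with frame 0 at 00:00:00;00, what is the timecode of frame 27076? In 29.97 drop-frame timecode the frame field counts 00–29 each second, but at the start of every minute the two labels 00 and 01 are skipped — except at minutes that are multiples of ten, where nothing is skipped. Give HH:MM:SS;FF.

00:15:03;14

Each 10-minute DF block holds 10 × 60 × 30 − 9 × 2 = 17982 frames. 27076 ÷ 17982 → 1 full block, remainder 9094.
Within the partial block the first minute is 1800 frames and each further minute 1798, so 5 further minute boundaries passed. Total skipped labels = 18 × 1 + 2 × 5 = 28.
Non-drop label index = 27076 + 28 = 27104; at 30 labels/s that is 00:15:03:14, i.e. DF 00:15:03;14.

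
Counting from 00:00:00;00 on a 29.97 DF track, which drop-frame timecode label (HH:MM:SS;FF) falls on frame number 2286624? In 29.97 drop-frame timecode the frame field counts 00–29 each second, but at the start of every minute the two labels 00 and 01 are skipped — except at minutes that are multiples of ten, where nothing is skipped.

Each 10-minute DF block holds 10 × 60 × 30 − 9 × 2 = 17982 frames. 2286624 ÷ 17982 → 127 full blocks, remainder 2910.
Within the partial block the first minute is 1800 frames and each further minute 1798, so 1 further minute boundary passed. Total skipped labels = 18 × 127 + 2 × 1 = 2288.
Non-drop label index = 2286624 + 2288 = 2288912; at 30 labels/s that is 21:11:37:02, i.e. DF 21:11:37;02.

21:11:37;02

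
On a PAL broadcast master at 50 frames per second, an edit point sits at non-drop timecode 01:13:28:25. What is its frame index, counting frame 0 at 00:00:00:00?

220425

Total seconds to the label: (1 × 3600 + 13 × 60 + 28) = 4408.
Frame index = 4408 × 50 + 25 = 220425.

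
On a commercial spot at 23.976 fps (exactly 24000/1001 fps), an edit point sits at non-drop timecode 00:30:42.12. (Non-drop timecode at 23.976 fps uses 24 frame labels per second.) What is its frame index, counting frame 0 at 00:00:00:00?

Total seconds to the label: (0 × 3600 + 30 × 60 + 42) = 1842.
Frame index = 1842 × 24 + 12 = 44220.

frame 44220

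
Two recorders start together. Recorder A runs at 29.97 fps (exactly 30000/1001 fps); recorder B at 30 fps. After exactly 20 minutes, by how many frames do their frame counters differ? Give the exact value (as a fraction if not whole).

36000/1001 frames

20 min = 1200 s.
A emits 30000/1001 × 1200 = 36000000/1001 frames; B emits 30 × 1200 = 36000.
Difference = 36000/1001 frames (≈ 35.9640); B is ahead of A.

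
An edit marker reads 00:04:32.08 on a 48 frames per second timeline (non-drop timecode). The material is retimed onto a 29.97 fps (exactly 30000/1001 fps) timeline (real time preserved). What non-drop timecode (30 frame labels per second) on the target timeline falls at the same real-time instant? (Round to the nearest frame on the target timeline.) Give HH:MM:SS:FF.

00:04:31:27

Source frame index: (0×3600 + 4×60 + 32) × 48 + 8 = 13064.
Real time: 13064 / (48) = 1633/6 s.
Target frame: (1633/6) × (30000/1001) = 8165000/1001 ≈ 8156.843 → 8157.
At 30 labels/s: frame 8157 → 00:04:31:27.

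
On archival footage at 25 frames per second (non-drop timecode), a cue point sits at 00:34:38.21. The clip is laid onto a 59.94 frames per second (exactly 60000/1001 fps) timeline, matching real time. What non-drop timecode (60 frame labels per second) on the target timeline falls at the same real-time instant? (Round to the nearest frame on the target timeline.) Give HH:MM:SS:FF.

00:34:36:46

Source frame index: (0×3600 + 34×60 + 38) × 25 + 21 = 51971.
Real time: 51971 / (25) = 51971/25 s.
Target frame: (51971/25) × (60000/1001) = 124730400/1001 ≈ 124605.794 → 124606.
At 60 labels/s: frame 124606 → 00:34:36:46.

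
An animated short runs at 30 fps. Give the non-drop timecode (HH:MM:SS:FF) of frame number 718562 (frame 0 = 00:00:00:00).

718562 ÷ 30 = 23952 full seconds, remainder 2 frames.
23952 s = 6 h 39 min 12 s.
Timecode: 06:39:12:02.

06:39:12:02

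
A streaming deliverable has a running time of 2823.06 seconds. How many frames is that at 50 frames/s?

141153 frames

Frames = 2823.06 × 50 = 141153.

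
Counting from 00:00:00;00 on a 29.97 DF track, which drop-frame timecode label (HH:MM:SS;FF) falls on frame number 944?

00:00:31;14

Ten DF minutes hold 17982 frames, so frame 944 lies in block 0 (frames 0–17981) with 944 frames into that block.
The block's first minute is 1800 frames and the rest 1798 each; 944 frames reaches minute 0, so 0 × 18 + 0 × 2 = 0 labels have been skipped so far.
Adding those back, label number 944 + 0 = 944 at 30 labels/s is 31 s + 14 f = 0 h 0 min 31 s frame 14, i.e. 00:00:31;14.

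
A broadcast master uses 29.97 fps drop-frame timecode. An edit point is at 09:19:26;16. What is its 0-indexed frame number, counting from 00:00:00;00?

Complete 10-minute blocks: 55, each 17982 frames → 989010.
Remaining 9 whole minutes in the current block: 1800 + 8 × 1798 = 16184 frames.
Within the current minute: 26 × 30 + 16 − 2 = 794 (labels ;00/;01 skipped at this minute). Total = 989010 + 16184 + 794 = 1005988.

1005988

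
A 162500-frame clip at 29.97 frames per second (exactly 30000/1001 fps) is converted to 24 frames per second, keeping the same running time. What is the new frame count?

130130 frames

Target frames = source frames × (target rate / source rate) = 162500 × (24)/(30000/1001) = 162500 × 1001/1250 = 130130.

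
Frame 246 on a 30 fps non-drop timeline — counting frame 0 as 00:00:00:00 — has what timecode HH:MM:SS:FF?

246 ÷ 30 = 8 full seconds, remainder 6 frames.
8 s = 0 h 0 min 8 s.
Timecode: 00:00:08:06.

00:00:08:06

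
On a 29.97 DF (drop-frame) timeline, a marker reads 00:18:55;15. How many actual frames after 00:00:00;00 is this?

34031

Complete 10-minute blocks: 1, each 17982 frames → 17982.
Remaining 8 whole minutes in the current block: 1800 + 7 × 1798 = 14386 frames.
Within the current minute: 55 × 30 + 15 − 2 = 1663 (labels ;00/;01 skipped at this minute). Total = 17982 + 14386 + 1663 = 34031.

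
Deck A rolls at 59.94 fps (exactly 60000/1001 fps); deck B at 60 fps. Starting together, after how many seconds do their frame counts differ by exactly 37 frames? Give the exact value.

37037/60 seconds

The gap grows by |60 − 60000/1001| = 60/1001 frames per second.
Time for a 37-frame gap: 37 ÷ (60/1001) = 37037/60 s.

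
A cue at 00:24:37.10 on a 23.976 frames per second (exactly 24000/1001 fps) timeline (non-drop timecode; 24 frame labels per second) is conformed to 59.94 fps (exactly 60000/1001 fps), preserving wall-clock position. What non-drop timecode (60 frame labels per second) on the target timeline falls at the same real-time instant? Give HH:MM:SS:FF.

Source frame index: (0×3600 + 24×60 + 37) × 24 + 10 = 35458.
Real time: 35458 / (24000/1001) = 17746729/12000 s.
Target frame: (17746729/12000) × (60000/1001) = 88645.
At 60 labels/s: frame 88645 → 00:24:37:25.

00:24:37:25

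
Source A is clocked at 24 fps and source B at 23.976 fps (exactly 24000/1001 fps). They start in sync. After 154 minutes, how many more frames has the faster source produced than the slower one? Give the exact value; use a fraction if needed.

154 min = 9240 s.
A emits 24 × 9240 = 221760 frames; B emits 24000/1001 × 9240 = 2880000/13.
Difference = 2880/13 frames (≈ 221.5385); B is behind A.

2880/13 frames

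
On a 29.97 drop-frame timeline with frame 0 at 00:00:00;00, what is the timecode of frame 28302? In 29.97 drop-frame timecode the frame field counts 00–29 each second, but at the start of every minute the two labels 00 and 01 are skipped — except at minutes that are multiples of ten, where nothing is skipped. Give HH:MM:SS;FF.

Each 10-minute DF block holds 10 × 60 × 30 − 9 × 2 = 17982 frames. 28302 ÷ 17982 → 1 full block, remainder 10320.
Within the partial block the first minute is 1800 frames and each further minute 1798, so 5 further minute boundaries passed. Total skipped labels = 18 × 1 + 2 × 5 = 28.
Non-drop label index = 28302 + 28 = 28330; at 30 labels/s that is 00:15:44:10, i.e. DF 00:15:44;10.

00:15:44;10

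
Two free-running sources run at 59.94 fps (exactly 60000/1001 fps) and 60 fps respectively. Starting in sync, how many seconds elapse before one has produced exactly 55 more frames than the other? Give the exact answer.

The gap grows by |60 − 60000/1001| = 60/1001 frames per second.
Time for a 55-frame gap: 55 ÷ (60/1001) = 11011/12 s.

11011/12 seconds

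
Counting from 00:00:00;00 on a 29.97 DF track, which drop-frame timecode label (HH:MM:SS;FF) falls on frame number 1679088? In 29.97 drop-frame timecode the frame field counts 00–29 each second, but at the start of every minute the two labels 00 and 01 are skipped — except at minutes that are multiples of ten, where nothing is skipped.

15:33:45;18

Each 10-minute DF block holds 10 × 60 × 30 − 9 × 2 = 17982 frames. 1679088 ÷ 17982 → 93 full blocks, remainder 6762.
Within the partial block the first minute is 1800 frames and each further minute 1798, so 3 further minute boundaries passed. Total skipped labels = 18 × 93 + 2 × 3 = 1680.
Non-drop label index = 1679088 + 1680 = 1680768; at 30 labels/s that is 15:33:45:18, i.e. DF 15:33:45;18.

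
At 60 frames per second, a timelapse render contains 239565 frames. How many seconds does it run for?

Running time = 239565 / (60) = 3992.75 s.

3992.75 seconds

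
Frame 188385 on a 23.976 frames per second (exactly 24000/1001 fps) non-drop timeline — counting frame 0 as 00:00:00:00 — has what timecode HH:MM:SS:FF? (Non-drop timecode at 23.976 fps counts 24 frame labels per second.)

188385 ÷ 24 = 7849 full seconds, remainder 9 frames.
7849 s = 2 h 10 min 49 s.
Timecode: 02:10:49:09.

02:10:49:09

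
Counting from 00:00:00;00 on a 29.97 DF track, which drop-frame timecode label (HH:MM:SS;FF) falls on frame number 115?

00:00:03;25

Each 10-minute DF block holds 10 × 60 × 30 − 9 × 2 = 17982 frames. 115 ÷ 17982 → 0 full blocks, remainder 115.
Within the partial block the first minute is 1800 frames and each further minute 1798, so 0 further minute boundaries passed. Total skipped labels = 18 × 0 + 2 × 0 = 0.
Non-drop label index = 115 + 0 = 115; at 30 labels/s that is 00:00:03:25, i.e. DF 00:00:03;25.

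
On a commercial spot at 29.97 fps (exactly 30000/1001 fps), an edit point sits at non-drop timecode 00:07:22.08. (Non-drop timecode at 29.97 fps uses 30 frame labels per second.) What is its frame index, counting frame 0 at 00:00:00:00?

Total seconds to the label: (0 × 3600 + 7 × 60 + 22) = 442.
Frame index = 442 × 30 + 8 = 13268.

frame 13268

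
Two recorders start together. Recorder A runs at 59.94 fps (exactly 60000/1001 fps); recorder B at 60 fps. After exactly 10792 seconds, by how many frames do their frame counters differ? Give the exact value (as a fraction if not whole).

A emits 60000/1001 × 10792 = 647520000/1001 frames; B emits 60 × 10792 = 647520.
Difference = 647520/1001 frames (≈ 646.8731); B is ahead of A.

647520/1001 frames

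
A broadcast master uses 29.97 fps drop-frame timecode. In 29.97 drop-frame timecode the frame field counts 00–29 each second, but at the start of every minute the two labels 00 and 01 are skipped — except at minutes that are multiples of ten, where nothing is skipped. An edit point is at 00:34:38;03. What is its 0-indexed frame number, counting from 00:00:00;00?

Complete 10-minute blocks: 3, each 17982 frames → 53946.
Remaining 4 whole minutes in the current block: 1800 + 3 × 1798 = 7194 frames.
Within the current minute: 38 × 30 + 3 − 2 = 1141 (labels ;00/;01 skipped at this minute). Total = 53946 + 7194 + 1141 = 62281.

62281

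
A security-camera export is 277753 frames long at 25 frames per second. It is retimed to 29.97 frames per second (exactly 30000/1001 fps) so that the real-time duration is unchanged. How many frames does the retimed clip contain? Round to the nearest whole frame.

332971 frames

Frames at target rate = 277753 × (30000/1001) / (25) = 47614800/143 ≈ 332970.629.
Nearest whole frame: 332971.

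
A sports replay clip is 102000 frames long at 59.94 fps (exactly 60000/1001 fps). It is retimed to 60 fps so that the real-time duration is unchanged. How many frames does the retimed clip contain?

102102 frames

Target frames = source frames × (target rate / source rate) = 102000 × (60)/(60000/1001) = 102000 × 1001/1000 = 102102.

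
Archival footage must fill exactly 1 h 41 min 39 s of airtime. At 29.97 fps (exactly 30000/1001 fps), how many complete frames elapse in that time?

182787 frames

1 h 41 min 39 s = 6099 s.
Frames = 6099 × 30000/1001 = 182970000/1001 ≈ 182787.2128.
Complete frames: 182787.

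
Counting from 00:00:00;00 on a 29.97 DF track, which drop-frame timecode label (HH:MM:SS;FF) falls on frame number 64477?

Each 10-minute DF block holds 10 × 60 × 30 − 9 × 2 = 17982 frames. 64477 ÷ 17982 → 3 full blocks, remainder 10531.
Within the partial block the first minute is 1800 frames and each further minute 1798, so 5 further minute boundaries passed. Total skipped labels = 18 × 3 + 2 × 5 = 64.
Non-drop label index = 64477 + 64 = 64541; at 30 labels/s that is 00:35:51:11, i.e. DF 00:35:51;11.

00:35:51;11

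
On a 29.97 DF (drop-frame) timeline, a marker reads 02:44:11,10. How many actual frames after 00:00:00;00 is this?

As if non-drop at 30 labels/s: (2 × 3600 + 44 × 60 + 11) × 30 + 10 = 295540.
Minute boundaries passed: 164; those not divisible by 10: 164 − 16 = 148; dropped labels = 2 × 148 = 296.
Actual frame index = 295540 − 296 = 295244.

295244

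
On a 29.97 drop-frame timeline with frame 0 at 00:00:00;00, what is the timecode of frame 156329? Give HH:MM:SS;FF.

01:26:56;05

Ten DF minutes hold 17982 frames, so frame 156329 lies in block 8 (frames 143856–161837) with 12473 frames into that block.
The block's first minute is 1800 frames and the rest 1798 each; 12473 frames reaches minute 6, so 8 × 18 + 6 × 2 = 156 labels have been skipped so far.
Adding those back, label number 156329 + 156 = 156485 at 30 labels/s is 5216 s + 5 f = 1 h 26 min 56 s frame 5, i.e. 01:26:56;05.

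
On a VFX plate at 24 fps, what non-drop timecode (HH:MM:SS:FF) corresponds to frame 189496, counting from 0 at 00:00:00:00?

189496 ÷ 24 = 7895 full seconds, remainder 16 frames.
7895 s = 2 h 11 min 35 s.
Timecode: 02:11:35:16.

02:11:35:16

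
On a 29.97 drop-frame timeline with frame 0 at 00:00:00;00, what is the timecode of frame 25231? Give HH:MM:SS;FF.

00:14:01;27

Ten DF minutes hold 17982 frames, so frame 25231 lies in block 1 (frames 17982–35963) with 7249 frames into that block.
The block's first minute is 1800 frames and the rest 1798 each; 7249 frames reaches minute 4, so 1 × 18 + 4 × 2 = 26 labels have been skipped so far.
Adding those back, label number 25231 + 26 = 25257 at 30 labels/s is 841 s + 27 f = 0 h 14 min 1 s frame 27, i.e. 00:14:01;27.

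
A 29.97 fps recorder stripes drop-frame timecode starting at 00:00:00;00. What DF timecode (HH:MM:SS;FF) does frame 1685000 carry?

15:37:02;28

Ten DF minutes hold 17982 frames, so frame 1685000 lies in block 93 (frames 1672326–1690307) with 12674 frames into that block.
The block's first minute is 1800 frames and the rest 1798 each; 12674 frames reaches minute 7, so 93 × 18 + 7 × 2 = 1688 labels have been skipped so far.
Adding those back, label number 1685000 + 1688 = 1686688 at 30 labels/s is 56222 s + 28 f = 15 h 37 min 2 s frame 28, i.e. 15:37:02;28.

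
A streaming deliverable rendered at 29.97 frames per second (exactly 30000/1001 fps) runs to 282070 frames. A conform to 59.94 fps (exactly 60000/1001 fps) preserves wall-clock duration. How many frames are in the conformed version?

564140 frames

Target frames = source frames × (target rate / source rate) = 282070 × (60000/1001)/(30000/1001) = 282070 × 2 = 564140.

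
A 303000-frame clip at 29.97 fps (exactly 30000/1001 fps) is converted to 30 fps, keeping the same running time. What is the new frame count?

303303 frames

Target frames = source frames × (target rate / source rate) = 303000 × (30)/(30000/1001) = 303000 × 1001/1000 = 303303.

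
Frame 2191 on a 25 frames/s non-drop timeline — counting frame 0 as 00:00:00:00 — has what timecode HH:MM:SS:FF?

00:01:27:16

2191 ÷ 25 = 87 full seconds, remainder 16 frames.
87 s = 0 h 1 min 27 s.
Timecode: 00:01:27:16.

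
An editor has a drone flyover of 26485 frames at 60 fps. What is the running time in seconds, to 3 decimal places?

Running time = 26485 × 1/60 = 5297/12 s ≈ 441.417 s.

441.417 seconds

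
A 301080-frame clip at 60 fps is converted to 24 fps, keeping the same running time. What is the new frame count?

120432 frames

Target frames = source frames × (target rate / source rate) = 301080 × (24)/(60) = 301080 × 2/5 = 120432.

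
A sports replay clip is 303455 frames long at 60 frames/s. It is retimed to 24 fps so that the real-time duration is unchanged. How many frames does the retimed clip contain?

Target frames = source frames × (target rate / source rate) = 303455 × (24)/(60) = 303455 × 2/5 = 121382.

121382 frames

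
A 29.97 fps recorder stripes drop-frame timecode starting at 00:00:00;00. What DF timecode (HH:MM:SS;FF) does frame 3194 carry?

00:01:46;16

Each 10-minute DF block holds 10 × 60 × 30 − 9 × 2 = 17982 frames. 3194 ÷ 17982 → 0 full blocks, remainder 3194.
Within the partial block the first minute is 1800 frames and each further minute 1798, so 1 further minute boundary passed. Total skipped labels = 18 × 0 + 2 × 1 = 2.
Non-drop label index = 3194 + 2 = 3196; at 30 labels/s that is 00:01:46:16, i.e. DF 00:01:46;16.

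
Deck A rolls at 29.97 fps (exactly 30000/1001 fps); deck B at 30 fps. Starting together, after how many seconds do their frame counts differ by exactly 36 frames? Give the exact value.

The gap grows by |30 − 30000/1001| = 30/1001 frames per second.
Time for a 36-frame gap: 36 ÷ (30/1001) = 1201.2 s.

1201.2 seconds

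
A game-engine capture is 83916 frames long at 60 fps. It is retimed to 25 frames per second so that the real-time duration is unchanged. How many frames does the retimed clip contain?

Target frames = source frames × (target rate / source rate) = 83916 × (25)/(60) = 83916 × 5/12 = 34965.

34965 frames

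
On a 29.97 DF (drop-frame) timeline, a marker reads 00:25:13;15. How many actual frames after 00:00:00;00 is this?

Complete 10-minute blocks: 2, each 17982 frames → 35964.
Remaining 5 whole minutes in the current block: 1800 + 4 × 1798 = 8992 frames.
Within the current minute: 13 × 30 + 15 − 2 = 403 (labels ;00/;01 skipped at this minute). Total = 35964 + 8992 + 403 = 45359.

45359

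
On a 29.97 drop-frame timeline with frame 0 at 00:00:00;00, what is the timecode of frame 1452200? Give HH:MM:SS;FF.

Ten DF minutes hold 17982 frames, so frame 1452200 lies in block 80 (frames 1438560–1456541) with 13640 frames into that block.
The block's first minute is 1800 frames and the rest 1798 each; 13640 frames reaches minute 7, so 80 × 18 + 7 × 2 = 1454 labels have been skipped so far.
Adding those back, label number 1452200 + 1454 = 1453654 at 30 labels/s is 48455 s + 4 f = 13 h 27 min 35 s frame 4, i.e. 13:27:35;04.

13:27:35;04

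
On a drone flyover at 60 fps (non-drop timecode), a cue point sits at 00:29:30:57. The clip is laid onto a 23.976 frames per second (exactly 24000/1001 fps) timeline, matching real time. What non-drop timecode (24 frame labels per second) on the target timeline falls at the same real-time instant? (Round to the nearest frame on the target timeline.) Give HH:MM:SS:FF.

00:29:29:04

Source frame index: (0×3600 + 29×60 + 30) × 60 + 57 = 106257.
Real time: 106257 / (60) = 35419/20 s.
Target frame: (35419/20) × (24000/1001) = 42502800/1001 ≈ 42460.340 → 42460.
At 24 labels/s: frame 42460 → 00:29:29:04.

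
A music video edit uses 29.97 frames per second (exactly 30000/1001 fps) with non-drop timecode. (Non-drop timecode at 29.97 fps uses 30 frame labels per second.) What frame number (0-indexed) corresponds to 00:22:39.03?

40773

Total seconds to the label: (0 × 3600 + 22 × 60 + 39) = 1359.
Frame index = 1359 × 30 + 3 = 40773.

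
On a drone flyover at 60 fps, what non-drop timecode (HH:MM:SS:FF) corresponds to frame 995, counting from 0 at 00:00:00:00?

00:00:16:35

995 ÷ 60 = 16 full seconds, remainder 35 frames.
16 s = 0 h 0 min 16 s.
Timecode: 00:00:16:35.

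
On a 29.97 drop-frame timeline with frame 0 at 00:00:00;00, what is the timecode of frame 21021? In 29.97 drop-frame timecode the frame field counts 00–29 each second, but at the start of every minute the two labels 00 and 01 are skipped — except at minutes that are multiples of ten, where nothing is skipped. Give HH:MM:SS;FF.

00:11:41;11

Each 10-minute DF block holds 10 × 60 × 30 − 9 × 2 = 17982 frames. 21021 ÷ 17982 → 1 full block, remainder 3039.
Within the partial block the first minute is 1800 frames and each further minute 1798, so 1 further minute boundary passed. Total skipped labels = 18 × 1 + 2 × 1 = 20.
Non-drop label index = 21021 + 20 = 21041; at 30 labels/s that is 00:11:41:11, i.e. DF 00:11:41;11.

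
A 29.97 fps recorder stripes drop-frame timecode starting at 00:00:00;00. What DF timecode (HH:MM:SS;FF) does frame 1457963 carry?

13:30:47;11

Each 10-minute DF block holds 10 × 60 × 30 − 9 × 2 = 17982 frames. 1457963 ÷ 17982 → 81 full blocks, remainder 1421.
Within the partial block the first minute is 1800 frames and each further minute 1798, so 0 further minute boundaries passed. Total skipped labels = 18 × 81 + 2 × 0 = 1458.
Non-drop label index = 1457963 + 1458 = 1459421; at 30 labels/s that is 13:30:47:11, i.e. DF 13:30:47;11.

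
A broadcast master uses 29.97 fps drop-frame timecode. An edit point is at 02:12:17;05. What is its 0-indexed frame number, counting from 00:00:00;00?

As if non-drop at 30 labels/s: (2 × 3600 + 12 × 60 + 17) × 30 + 5 = 238115.
Minute boundaries passed: 132; those not divisible by 10: 132 − 13 = 119; dropped labels = 2 × 119 = 238.
Actual frame index = 238115 − 238 = 237877.

237877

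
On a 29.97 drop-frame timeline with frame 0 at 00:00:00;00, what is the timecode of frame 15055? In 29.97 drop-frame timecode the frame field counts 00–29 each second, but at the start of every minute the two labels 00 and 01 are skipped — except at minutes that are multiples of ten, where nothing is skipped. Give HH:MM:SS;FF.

Each 10-minute DF block holds 10 × 60 × 30 − 9 × 2 = 17982 frames. 15055 ÷ 17982 → 0 full blocks, remainder 15055.
Within the partial block the first minute is 1800 frames and each further minute 1798, so 8 further minute boundaries passed. Total skipped labels = 18 × 0 + 2 × 8 = 16.
Non-drop label index = 15055 + 16 = 15071; at 30 labels/s that is 00:08:22:11, i.e. DF 00:08:22;11.

00:08:22;11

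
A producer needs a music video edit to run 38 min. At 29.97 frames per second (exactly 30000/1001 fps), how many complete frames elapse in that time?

38 min = 2280 s.
Frames = 2280 × 30000/1001 = 68400000/1001 ≈ 68331.6683.
Complete frames: 68331.

68331 frames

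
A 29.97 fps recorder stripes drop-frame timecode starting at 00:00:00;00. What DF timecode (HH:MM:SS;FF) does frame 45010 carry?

00:25:01;26

Ten DF minutes hold 17982 frames, so frame 45010 lies in block 2 (frames 35964–53945) with 9046 frames into that block.
The block's first minute is 1800 frames and the rest 1798 each; 9046 frames reaches minute 5, so 2 × 18 + 5 × 2 = 46 labels have been skipped so far.
Adding those back, label number 45010 + 46 = 45056 at 30 labels/s is 1501 s + 26 f = 0 h 25 min 1 s frame 26, i.e. 00:25:01;26.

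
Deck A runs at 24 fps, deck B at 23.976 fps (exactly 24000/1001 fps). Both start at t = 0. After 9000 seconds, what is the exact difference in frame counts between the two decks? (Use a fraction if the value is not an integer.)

216000/1001 frames

A emits 24 × 9000 = 216000 frames; B emits 24000/1001 × 9000 = 216000000/1001.
Difference = 216000/1001 frames (≈ 215.7842); B is behind A.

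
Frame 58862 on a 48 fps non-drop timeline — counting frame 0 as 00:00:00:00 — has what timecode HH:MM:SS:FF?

00:20:26:14

58862 ÷ 48 = 1226 full seconds, remainder 14 frames.
1226 s = 0 h 20 min 26 s.
Timecode: 00:20:26:14.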